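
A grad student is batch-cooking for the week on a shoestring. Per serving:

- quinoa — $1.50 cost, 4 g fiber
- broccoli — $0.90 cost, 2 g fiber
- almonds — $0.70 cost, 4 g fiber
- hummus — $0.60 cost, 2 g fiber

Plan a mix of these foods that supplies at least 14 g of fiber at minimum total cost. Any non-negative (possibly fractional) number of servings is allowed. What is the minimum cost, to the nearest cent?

$2.45

Cost per g of fiber: almonds $0.1750, hummus $0.3000, quinoa $0.3750, broccoli $0.4500.
With no serving limits, use only almonds: 14 g / 4 g = 3.5 servings × $0.70 = $2.45.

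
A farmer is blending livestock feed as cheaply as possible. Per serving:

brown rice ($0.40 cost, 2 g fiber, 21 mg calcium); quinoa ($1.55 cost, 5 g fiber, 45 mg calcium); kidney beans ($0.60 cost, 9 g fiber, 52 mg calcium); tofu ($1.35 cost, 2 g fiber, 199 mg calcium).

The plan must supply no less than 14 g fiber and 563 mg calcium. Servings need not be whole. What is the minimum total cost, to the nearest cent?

For a min-cost LP with two ≥-constraints, a basic feasible solution has at most two positive variables.
brown rice only: max(14/2, 563/21) = 26.81 servings → $10.72.
quinoa only: max(14/5, 563/45) = 12.51 servings → $19.39.
kidney beans only: max(14/9, 563/52) = 10.83 servings → $6.50.
tofu only: max(14/2, 563/199) = 7 servings → $9.45.
brown rice + quinoa with both targets exact would need a negative amount; discard.
brown rice + kidney beans: the both-tight solution has a negative serving — not a feasible corner.
brown rice + tofu with both tight: 4.663 servings and 2.337 servings → $5.02.
quinoa + kidney beans with both targets exact would need a negative amount; discard.
quinoa + tofu with both tight: 1.834 servings and 2.414 servings → $6.10.
kidney beans + tofu with both tight: 0.984 servings and 2.572 servings → $4.06.
So the least-cost plan costs $4.06.

$4.06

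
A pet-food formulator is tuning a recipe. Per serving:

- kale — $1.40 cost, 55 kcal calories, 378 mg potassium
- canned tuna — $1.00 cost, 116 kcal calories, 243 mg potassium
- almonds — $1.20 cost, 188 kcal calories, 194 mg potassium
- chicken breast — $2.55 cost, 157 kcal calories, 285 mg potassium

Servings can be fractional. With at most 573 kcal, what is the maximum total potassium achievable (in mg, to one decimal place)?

3938.1 mg

Potassium per kcal: kale 6.873, canned tuna 2.095, chicken breast 1.815, almonds 1.032.
With no serving limits, spend the whole calories allowance on kale: 573 kcal / 55 kcal × 378 mg = 3938.1 mg.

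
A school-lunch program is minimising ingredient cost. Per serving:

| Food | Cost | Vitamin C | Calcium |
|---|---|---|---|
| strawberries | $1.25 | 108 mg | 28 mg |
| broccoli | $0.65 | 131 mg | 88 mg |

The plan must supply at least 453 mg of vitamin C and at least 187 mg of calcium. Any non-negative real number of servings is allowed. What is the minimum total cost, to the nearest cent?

The cheapest plan sits at a corner of the feasible region — with two constraints it uses at most two foods.
strawberries only: max(453/108, 187/28) = 6.679 servings → $8.35.
broccoli only: max(453/131, 187/88) = 3.458 servings → $2.25.
strawberries + broccoli with both tight: 2.633 servings and 1.287 servings → $4.13.
So the least-cost plan costs $2.25.

$2.25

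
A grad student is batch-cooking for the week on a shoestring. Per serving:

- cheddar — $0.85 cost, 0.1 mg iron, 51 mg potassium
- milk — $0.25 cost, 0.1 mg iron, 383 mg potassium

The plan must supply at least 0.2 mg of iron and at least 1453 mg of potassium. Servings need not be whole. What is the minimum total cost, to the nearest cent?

$0.95

The cheapest plan sits at a corner of the feasible region — with two constraints it uses at most two foods.
cheddar only: max(0.2/0.1, 1453/51) = 28.49 servings → $24.22.
milk only: max(0.2/0.1, 1453/383) = 3.794 servings → $0.95.
cheddar + milk with both targets exact would need a negative amount; discard.
Cheapest feasible corner: $0.95.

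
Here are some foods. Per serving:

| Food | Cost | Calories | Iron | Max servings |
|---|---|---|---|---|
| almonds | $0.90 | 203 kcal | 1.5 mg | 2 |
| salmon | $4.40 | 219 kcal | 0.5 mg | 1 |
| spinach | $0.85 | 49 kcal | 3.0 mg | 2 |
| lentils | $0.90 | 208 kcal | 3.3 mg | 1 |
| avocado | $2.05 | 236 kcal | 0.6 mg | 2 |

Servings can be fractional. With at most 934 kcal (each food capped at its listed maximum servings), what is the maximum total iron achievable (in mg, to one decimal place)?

12.9 mg

Iron per kcal: spinach 0.06122, lentils 0.01587, almonds 0.007389, avocado 0.002542, salmon 0.002283.
Take 2 servings of spinach: uses 98 kcal, +6.0 mg iron (running total 6.0 mg).
Take 1 serving of lentils: uses 208 kcal, +3.3 mg iron (running total 9.3 mg).
Take 2 servings of almonds: uses 406 kcal, +3.0 mg iron (running total 12.3 mg).
Take 0.9407 servings of avocado: uses 222 kcal, +0.6 mg iron (running total 12.9 mg).
Greedy by best ratio exhausts the calories allowance optimally: 12.9 mg.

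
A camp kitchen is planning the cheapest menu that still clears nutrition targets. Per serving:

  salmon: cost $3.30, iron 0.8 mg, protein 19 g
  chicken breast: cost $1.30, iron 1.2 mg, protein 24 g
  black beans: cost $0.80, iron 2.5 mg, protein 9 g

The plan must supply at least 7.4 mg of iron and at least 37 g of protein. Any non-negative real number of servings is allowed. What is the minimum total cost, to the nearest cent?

Two binding constraints pin down two serving amounts, so the optimal mix uses at most two foods. The candidates are each food alone (scaled to the tighter of iron/protein) and each pair with both constraints tight.
salmon only: max(7.4/0.8, 37/19) = 9.25 servings → $30.52.
chicken breast only: max(7.4/1.2, 37/24) = 6.167 servings → $8.02.
black beans only: max(7.4/2.5, 37/9) = 4.111 servings → $3.29.
salmon + chicken breast with both targets exact would need a negative amount; discard.
salmon + black beans with both tight: 0.6427 servings and 2.754 servings → $4.32.
chicken breast + black beans with both tight: 0.5264 servings and 2.707 servings → $2.85.
So the least-cost plan costs $2.85.

$2.85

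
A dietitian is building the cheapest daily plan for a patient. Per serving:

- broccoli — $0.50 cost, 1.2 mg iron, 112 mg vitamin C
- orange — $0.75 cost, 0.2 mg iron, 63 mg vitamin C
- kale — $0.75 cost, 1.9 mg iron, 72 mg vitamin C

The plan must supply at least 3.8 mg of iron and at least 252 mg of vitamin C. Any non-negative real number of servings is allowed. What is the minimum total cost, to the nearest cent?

$1.54

This is a tiny linear program; its minimum lies at a vertex of the feasible set. List the vertices and price them.
broccoli only: max(3.8/1.2, 252/112) = 3.167 servings → $1.58.
orange only: max(3.8/0.2, 252/63) = 19 servings → $14.25.
kale only: max(3.8/1.9, 252/72) = 3.5 servings → $2.62.
broccoli + orange: the both-tight solution has a negative serving — not a feasible corner.
broccoli + kale with both tight: 1.623 servings and 0.9747 servings → $1.54.
orange + kale with both tight: 1.949 servings and 1.795 servings → $2.81.
So the least-cost plan costs $1.54.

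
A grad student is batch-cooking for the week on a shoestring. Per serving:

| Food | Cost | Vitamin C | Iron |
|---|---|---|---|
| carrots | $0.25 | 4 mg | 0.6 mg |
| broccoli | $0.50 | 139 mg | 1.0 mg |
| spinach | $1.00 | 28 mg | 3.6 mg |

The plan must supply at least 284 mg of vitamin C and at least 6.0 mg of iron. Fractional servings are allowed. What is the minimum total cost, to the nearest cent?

$2.07

Compare the cost at each extreme point of the feasible region.
carrots only: max(284/4, 6.0/0.6) = 71 servings → $17.75.
broccoli only: max(284/139, 6.0/1.0) = 6 servings → $3.00.
spinach only: max(284/28, 6.0/3.6) = 10.14 servings → $10.14.
carrots + broccoli with both tight: 6.927 servings and 1.844 servings → $2.65.
carrots + spinach: intersection lies outside the first quadrant.
broccoli + spinach with both tight: 1.809 servings and 1.164 servings → $2.07.
Cheapest feasible corner: $2.07.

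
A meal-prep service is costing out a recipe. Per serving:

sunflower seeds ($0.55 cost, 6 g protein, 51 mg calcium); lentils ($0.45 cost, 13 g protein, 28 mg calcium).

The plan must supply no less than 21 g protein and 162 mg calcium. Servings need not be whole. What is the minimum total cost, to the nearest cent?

Two binding constraints pin down two serving amounts, so the optimal mix uses at most two foods. The candidates are each food alone (scaled to the tighter of protein/calcium) and each pair with both constraints tight.
sunflower seeds only: max(21/6, 162/51) = 3.5 servings → $1.93.
lentils only: max(21/13, 162/28) = 5.786 servings → $2.60.
sunflower seeds + lentils with both tight: 3.067 servings and 0.2 servings → $1.78.
So the least-cost plan costs $1.78.

$1.78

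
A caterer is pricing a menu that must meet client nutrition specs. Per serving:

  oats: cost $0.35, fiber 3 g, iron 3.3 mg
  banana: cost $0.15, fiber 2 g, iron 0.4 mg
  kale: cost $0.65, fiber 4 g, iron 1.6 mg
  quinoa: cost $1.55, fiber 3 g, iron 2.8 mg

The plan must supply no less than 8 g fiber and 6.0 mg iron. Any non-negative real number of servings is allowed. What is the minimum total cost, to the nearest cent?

$0.80

The cheapest plan sits at a corner of the feasible region — with two constraints it uses at most two foods.
oats only: max(8/3, 6.0/3.3) = 2.667 servings → $0.93.
banana only: max(8/2, 6.0/0.4) = 15 servings → $2.25.
kale only: max(8/4, 6.0/1.6) = 3.75 servings → $2.44.
quinoa only: max(8/3, 6.0/2.8) = 2.667 servings → $4.13.
oats + banana with both tight: 1.63 servings and 1.556 servings → $0.80.
oats + kale with both tight: 1.333 servings and 1 serving → $1.12.
oats + quinoa: the both-tight solution has a negative serving — not a feasible corner.
banana + kale with both targets exact would need a negative amount; discard.
banana + quinoa with both tight: 1 serving and 2 servings → $3.25.
kale + quinoa with both tight: 0.6875 servings and 1.75 servings → $3.16.
So the least-cost plan costs $0.80.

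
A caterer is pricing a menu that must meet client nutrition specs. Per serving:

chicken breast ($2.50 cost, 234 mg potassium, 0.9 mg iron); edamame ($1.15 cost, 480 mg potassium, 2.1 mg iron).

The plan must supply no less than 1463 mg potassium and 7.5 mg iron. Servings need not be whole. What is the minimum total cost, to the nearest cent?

$4.11

chicken breast only: max(1463/234, 7.5/0.9) = 8.333 servings → $20.83.
edamame only: max(1463/480, 7.5/2.1) = 3.571 servings → $4.11.
chicken breast + edamame: the both-tight solution has a negative serving — not a feasible corner.
Cheapest feasible corner: $4.11.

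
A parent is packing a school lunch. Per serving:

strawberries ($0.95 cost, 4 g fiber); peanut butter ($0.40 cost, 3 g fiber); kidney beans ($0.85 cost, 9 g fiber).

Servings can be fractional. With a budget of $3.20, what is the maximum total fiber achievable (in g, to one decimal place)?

33.9 g

Fiber per dollar: kidney beans 10.59, peanut butter 7.5, strawberries 4.211.
With no serving limits, spend the whole cost allowance on kidney beans: $3.20 / $0.85 × 9 g = 33.9 g.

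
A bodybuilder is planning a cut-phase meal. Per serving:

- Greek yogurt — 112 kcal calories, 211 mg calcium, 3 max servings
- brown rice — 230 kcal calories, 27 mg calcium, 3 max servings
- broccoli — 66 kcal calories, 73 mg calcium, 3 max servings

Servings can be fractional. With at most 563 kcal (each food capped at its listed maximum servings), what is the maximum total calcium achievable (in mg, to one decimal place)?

855.4 mg

Calcium per kcal: Greek yogurt 1.884, broccoli 1.106, brown rice 0.1174.
Take 3 servings of Greek yogurt: uses 336 kcal, +633.0 mg calcium (running total 633.0 mg).
Take 3 servings of broccoli: uses 198 kcal, +219.0 mg calcium (running total 852.0 mg).
Take 0.1261 servings of brown rice: uses 29 kcal, +3.4 mg calcium (running total 855.4 mg).
Filling greedily by calcium-per-kcal is optimal for one linear limit, giving 855.4 mg.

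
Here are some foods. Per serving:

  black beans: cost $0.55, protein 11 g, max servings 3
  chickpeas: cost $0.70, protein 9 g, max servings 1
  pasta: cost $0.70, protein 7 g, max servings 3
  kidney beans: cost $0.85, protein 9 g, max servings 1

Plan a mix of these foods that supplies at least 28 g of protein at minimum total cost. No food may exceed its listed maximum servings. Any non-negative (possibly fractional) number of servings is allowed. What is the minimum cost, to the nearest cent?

$1.40

Cost per g of protein: black beans $0.0500, chickpeas $0.0778, kidney beans $0.0944, pasta $0.1000.
Take 2.545 servings of black beans: +28.0 g protein for $1.40 (total $1.40, still need 0.0 g).
Filling from the cheapest source first is optimal under one linear minimum: $1.40.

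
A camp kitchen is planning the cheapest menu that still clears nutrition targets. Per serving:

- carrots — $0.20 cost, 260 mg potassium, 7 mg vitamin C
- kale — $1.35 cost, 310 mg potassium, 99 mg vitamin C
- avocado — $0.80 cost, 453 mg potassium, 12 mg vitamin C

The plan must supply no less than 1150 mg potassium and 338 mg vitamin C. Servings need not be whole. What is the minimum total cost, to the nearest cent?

$4.65

An LP optimum is at a vertex; with two nutrient constraints at most two foods are used. Check each candidate.
carrots only: max(1150/260, 338/7) = 48.29 servings → $9.66.
kale only: max(1150/310, 338/99) = 3.71 servings → $5.01.
avocado only: max(1150/453, 338/12) = 28.17 servings → $22.53.
carrots + kale with both tight: 0.3848 servings and 3.387 servings → $4.65.
carrots + avocado: the both-tight solution has a negative serving — not a feasible corner.
kale + avocado with both tight: 3.387 servings and 0.2205 servings → $4.75.
Cheapest feasible corner: $4.65.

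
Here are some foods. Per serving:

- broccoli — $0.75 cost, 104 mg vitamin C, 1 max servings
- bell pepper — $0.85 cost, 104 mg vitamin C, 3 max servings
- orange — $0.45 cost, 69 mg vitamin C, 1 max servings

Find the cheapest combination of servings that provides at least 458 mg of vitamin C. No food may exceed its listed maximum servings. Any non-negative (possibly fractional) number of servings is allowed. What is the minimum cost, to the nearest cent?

Cost per mg of vitamin C: orange $0.0065, broccoli $0.0072, bell pepper $0.0082.
Take 1 serving of orange: +69.0 mg vitamin C for $0.45 (total $0.45, still need 389.0 mg).
Take 1 serving of broccoli: +104.0 mg vitamin C for $0.75 (total $1.20, still need 285.0 mg).
Take 2.74 servings of bell pepper: +285.0 mg vitamin C for $2.33 (total $3.53, still need 0.0 mg).
Filling from the cheapest source first is optimal under one linear minimum: $3.53.

$3.53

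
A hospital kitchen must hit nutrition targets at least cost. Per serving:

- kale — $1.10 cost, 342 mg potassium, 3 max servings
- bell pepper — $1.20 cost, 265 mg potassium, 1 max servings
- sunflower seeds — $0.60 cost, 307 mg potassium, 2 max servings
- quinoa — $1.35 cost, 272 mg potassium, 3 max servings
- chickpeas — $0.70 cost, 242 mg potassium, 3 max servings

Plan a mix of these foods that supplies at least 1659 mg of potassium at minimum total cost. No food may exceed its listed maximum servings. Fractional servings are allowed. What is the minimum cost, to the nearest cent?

Cost per mg of potassium: sunflower seeds $0.0020, chickpeas $0.0029, kale $0.0032, bell pepper $0.0045, quinoa $0.0050.
Take 2 servings of sunflower seeds: +614.0 mg potassium for $1.20 (total $1.20, still need 1045.0 mg).
Take 3 servings of chickpeas: +726.0 mg potassium for $2.10 (total $3.30, still need 319.0 mg).
Take 0.9327 servings of kale: +319.0 mg potassium for $1.03 (total $4.33, still need 0.0 mg).
Greedy by cheapest-per-mg is optimal for a single linear constraint, so the minimum cost is $4.33.

$4.33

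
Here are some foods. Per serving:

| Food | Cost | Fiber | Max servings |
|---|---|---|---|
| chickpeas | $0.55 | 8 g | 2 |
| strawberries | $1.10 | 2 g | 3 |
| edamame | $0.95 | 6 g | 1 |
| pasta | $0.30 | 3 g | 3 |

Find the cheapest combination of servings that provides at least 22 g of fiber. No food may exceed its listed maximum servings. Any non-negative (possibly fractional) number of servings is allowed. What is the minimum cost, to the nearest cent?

Cost per g of fiber: chickpeas $0.0688, pasta $0.1000, edamame $0.1583, strawberries $0.5500.
Take 2 servings of chickpeas: +16.0 g fiber for $1.10 (total $1.10, still need 6.0 g).
Take 2 servings of pasta: +6.0 g fiber for $0.60 (total $1.70, still need 0.0 g).
Filling from the cheapest source first is optimal under one linear minimum: $1.70.

$1.70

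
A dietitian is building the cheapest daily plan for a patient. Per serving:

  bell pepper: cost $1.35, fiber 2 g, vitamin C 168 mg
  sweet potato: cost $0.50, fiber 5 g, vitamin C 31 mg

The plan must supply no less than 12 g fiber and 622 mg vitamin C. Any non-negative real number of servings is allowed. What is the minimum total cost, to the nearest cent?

bell pepper only: max(12/2, 622/168) = 6 servings → $8.10.
sweet potato only: max(12/5, 622/31) = 20.06 servings → $10.03.
bell pepper + sweet potato with both tight: 3.519 servings and 0.9923 servings → $5.25.
Cheapest feasible corner: $5.25.

$5.25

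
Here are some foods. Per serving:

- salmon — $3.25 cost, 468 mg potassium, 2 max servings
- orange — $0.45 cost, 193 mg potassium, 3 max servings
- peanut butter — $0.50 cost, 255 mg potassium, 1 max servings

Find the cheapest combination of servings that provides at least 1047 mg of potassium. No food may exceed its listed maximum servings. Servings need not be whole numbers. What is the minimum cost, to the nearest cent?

Cost per mg of potassium: peanut butter $0.0020, orange $0.0023, salmon $0.0069.
Take 1 serving of peanut butter: +255.0 mg potassium for $0.50 (total $0.50, still need 792.0 mg).
Take 3 servings of orange: +579.0 mg potassium for $1.35 (total $1.85, still need 213.0 mg).
Take 0.4551 servings of salmon: +213.0 mg potassium for $1.48 (total $3.33, still need 0.0 mg).
Filling from the cheapest source first is optimal under one linear minimum: $3.33.

$3.33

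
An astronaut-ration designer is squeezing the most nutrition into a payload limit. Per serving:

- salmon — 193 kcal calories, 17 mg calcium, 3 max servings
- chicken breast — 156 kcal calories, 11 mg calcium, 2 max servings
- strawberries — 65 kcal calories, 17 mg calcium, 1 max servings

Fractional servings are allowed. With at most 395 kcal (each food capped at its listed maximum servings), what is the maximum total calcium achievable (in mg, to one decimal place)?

Calcium per kcal: strawberries 0.2615, salmon 0.08808, chicken breast 0.07051.
Take 1 serving of strawberries: uses 65 kcal, +17.0 mg calcium (running total 17.0 mg).
Take 1.71 servings of salmon: uses 330 kcal, +29.1 mg calcium (running total 46.1 mg).
Filling greedily by calcium-per-kcal is optimal for one linear limit, giving 46.1 mg.

46.1 mg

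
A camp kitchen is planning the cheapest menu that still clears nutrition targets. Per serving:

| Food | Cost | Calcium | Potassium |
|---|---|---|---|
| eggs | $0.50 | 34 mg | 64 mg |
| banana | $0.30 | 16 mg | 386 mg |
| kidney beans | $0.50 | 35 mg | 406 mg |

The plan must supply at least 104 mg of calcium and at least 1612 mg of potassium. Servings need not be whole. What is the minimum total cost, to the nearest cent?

$1.63

For a min-cost LP with two ≥-constraints, a basic feasible solution has at most two positive variables.
eggs only: max(104/34, 1612/64) = 25.19 servings → $12.59.
banana only: max(104/16, 1612/386) = 6.5 servings → $1.95.
kidney beans only: max(104/35, 1612/406) = 3.97 servings → $1.99.
eggs + banana with both tight: 1.186 servings and 3.98 servings → $1.79.
eggs + kidney beans: intersection lies outside the first quadrant.
banana + kidney beans with both tight: 2.024 servings and 2.046 servings → $1.63.
So the least-cost plan costs $1.63.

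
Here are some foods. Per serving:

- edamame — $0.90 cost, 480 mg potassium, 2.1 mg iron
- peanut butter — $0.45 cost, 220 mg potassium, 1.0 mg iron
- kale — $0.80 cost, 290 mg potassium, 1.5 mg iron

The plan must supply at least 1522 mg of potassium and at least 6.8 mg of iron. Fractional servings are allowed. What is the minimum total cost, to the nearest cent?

$2.91

Minimising a linear cost over {potassium ≥ 1522, iron ≥ 6.8, servings ≥ 0} — the optimum is at a vertex, using one or two foods.
edamame only: max(1522/480, 6.8/2.1) = 3.238 servings → $2.91.
peanut butter only: max(1522/220, 6.8/1.0) = 6.918 servings → $3.11.
kale only: max(1522/290, 6.8/1.5) = 5.248 servings → $4.20.
edamame + peanut butter with both tight: 1.444 servings and 3.767 servings → $3.00.
edamame + kale with both tight: 2.802 servings and 0.6108 servings → $3.01.
peanut butter + kale with both targets exact would need a negative amount; discard.
Cheapest feasible corner: $2.91.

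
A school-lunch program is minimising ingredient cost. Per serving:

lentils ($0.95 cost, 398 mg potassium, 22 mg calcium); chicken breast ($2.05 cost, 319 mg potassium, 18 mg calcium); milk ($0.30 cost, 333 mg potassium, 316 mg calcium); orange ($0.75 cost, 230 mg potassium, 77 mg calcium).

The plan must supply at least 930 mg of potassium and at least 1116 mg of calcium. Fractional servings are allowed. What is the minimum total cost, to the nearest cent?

Two binding constraints pin down two serving amounts, so the optimal mix uses at most two foods. The candidates are each food alone (scaled to the tighter of potassium/calcium) and each pair with both constraints tight.
lentils only: max(930/398, 1116/22) = 50.73 servings → $48.19.
chicken breast only: max(930/319, 1116/18) = 62 servings → $127.10.
milk only: max(930/333, 1116/316) = 3.532 servings → $1.06.
orange only: max(930/230, 1116/77) = 14.49 servings → $10.87.
lentils + chicken breast: the both-tight solution has a negative serving — not a feasible corner.
lentils + milk with both targets exact would need a negative amount; discard.
lentils + orange: intersection lies outside the first quadrant.
chicken breast + milk: intersection lies outside the first quadrant.
chicken breast + orange: intersection lies outside the first quadrant.
milk + orange: intersection lies outside the first quadrant.
So the least-cost plan costs $1.06.

$1.06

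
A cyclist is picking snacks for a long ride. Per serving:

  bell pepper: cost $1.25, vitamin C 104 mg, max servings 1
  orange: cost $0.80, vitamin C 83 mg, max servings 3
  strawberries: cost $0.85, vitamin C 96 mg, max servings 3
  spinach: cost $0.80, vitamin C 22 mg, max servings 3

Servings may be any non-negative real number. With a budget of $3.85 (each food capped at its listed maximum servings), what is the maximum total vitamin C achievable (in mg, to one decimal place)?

422.9 mg

Vitamin C per dollar: strawberries 112.9, orange 103.8, bell pepper 83.2, spinach 27.5.
Take 3 servings of strawberries: spends $2.55, +288.0 mg vitamin C (running total 288.0 mg).
Take 1.625 servings of orange: spends $1.30, +134.9 mg vitamin C (running total 422.9 mg).
Greedy by best ratio exhausts the cost allowance optimally: 422.9 mg.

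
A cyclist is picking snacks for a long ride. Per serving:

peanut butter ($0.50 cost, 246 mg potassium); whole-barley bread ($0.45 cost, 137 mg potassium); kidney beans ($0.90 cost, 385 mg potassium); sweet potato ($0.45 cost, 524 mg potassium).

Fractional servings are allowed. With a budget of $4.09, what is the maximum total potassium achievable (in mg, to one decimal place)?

Potassium per dollar: sweet potato 1164, peanut butter 492, kidney beans 427.8, whole-barley bread 304.4.
With no serving limits, spend the whole cost allowance on sweet potato: $4.09 / $0.45 × 524 mg = 4762.6 mg.

4762.6 mg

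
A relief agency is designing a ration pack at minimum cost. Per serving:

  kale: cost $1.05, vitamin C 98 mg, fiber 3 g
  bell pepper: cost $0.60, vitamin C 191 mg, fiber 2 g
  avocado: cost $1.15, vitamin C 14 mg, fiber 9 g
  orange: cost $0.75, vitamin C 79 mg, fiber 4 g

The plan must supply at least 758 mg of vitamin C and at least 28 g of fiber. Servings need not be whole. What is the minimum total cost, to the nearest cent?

$4.89

At the optimum either one food covers both requirements or two foods hit both targets exactly; no other combination can be cheaper.
kale only: max(758/98, 28/3) = 9.333 servings → $9.80.
bell pepper only: max(758/191, 28/2) = 14 servings → $8.40.
avocado only: max(758/14, 28/9) = 54.14 servings → $62.26.
orange only: max(758/79, 28/4) = 9.595 servings → $7.20.
kale + bell pepper: intersection lies outside the first quadrant.
kale + avocado with both tight: 7.655 servings and 0.5595 servings → $8.68.
kale + orange with both tight: 5.29 servings and 3.032 servings → $7.83.
bell pepper + avocado with both tight: 3.802 servings and 2.266 servings → $4.89.
bell pepper + orange with both tight: 1.353 servings and 6.323 servings → $5.55.
avocado + orange with both targets exact would need a negative amount; discard.
Cheapest feasible corner: $4.89.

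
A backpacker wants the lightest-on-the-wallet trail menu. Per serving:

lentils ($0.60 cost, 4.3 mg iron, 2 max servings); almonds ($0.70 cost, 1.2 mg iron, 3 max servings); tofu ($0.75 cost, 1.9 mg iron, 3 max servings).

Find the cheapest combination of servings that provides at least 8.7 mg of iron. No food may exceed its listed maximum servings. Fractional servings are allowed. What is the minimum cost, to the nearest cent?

$1.24

Cost per mg of iron: lentils $0.1395, tofu $0.3947, almonds $0.5833.
Take 2 servings of lentils: +8.6 mg iron for $1.20 (total $1.20, still need 0.1 mg).
Take 0.05263 servings of tofu: +0.1 mg iron for $0.04 (total $1.24, still need 0.0 mg).
Filling from the cheapest source first is optimal under one linear minimum: $1.24.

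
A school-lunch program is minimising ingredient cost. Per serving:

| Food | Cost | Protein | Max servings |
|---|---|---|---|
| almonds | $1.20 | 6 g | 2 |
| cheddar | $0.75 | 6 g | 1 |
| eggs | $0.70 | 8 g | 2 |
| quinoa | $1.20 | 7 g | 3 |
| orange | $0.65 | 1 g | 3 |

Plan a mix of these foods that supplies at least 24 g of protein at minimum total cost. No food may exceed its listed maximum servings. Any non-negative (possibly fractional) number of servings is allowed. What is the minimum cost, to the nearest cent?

$2.49

Cost per g of protein: eggs $0.0875, cheddar $0.1250, quinoa $0.1714, almonds $0.2000, orange $0.6500.
Take 2 servings of eggs: +16.0 g protein for $1.40 (total $1.40, still need 8.0 g).
Take 1 serving of cheddar: +6.0 g protein for $0.75 (total $2.15, still need 2.0 g).
Take 0.2857 servings of quinoa: +2.0 g protein for $0.34 (total $2.49, still need 0.0 g).
Greedy by cheapest-per-g is optimal for a single linear constraint, so the minimum cost is $2.49.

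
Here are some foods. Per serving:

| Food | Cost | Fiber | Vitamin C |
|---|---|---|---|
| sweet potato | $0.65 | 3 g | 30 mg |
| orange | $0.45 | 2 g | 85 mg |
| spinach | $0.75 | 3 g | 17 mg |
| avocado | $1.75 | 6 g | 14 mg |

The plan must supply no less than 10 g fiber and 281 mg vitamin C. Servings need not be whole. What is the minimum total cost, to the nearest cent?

$2.21

For a min-cost LP with two ≥-constraints, a basic feasible solution has at most two positive variables.
sweet potato only: max(10/3, 281/30) = 9.367 servings → $6.09.
orange only: max(10/2, 281/85) = 5 servings → $2.25.
spinach only: max(10/3, 281/17) = 16.53 servings → $12.40.
avocado only: max(10/6, 281/14) = 20.07 servings → $35.12.
sweet potato + orange with both tight: 1.477 servings and 2.785 servings → $2.21.
sweet potato + spinach: the both-tight solution has a negative serving — not a feasible corner.
sweet potato + avocado: the both-tight solution has a negative serving — not a feasible corner.
orange + spinach with both tight: 3.045 servings and 1.303 servings → $2.35.
orange + avocado with both tight: 3.207 servings and 0.5975 servings → $2.49.
spinach + avocado: the both-tight solution has a negative serving — not a feasible corner.
Cheapest feasible corner: $2.21.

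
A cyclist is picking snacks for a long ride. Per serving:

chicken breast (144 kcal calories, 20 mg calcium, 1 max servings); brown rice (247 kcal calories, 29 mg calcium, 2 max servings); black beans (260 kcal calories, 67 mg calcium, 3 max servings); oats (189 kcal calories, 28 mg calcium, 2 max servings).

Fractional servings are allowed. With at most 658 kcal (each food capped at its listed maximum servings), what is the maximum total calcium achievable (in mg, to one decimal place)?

Calcium per kcal: black beans 0.2577, oats 0.1481, chicken breast 0.1389, brown rice 0.1174.
Take 2.531 servings of black beans: uses 658 kcal, +169.6 mg calcium (running total 169.6 mg).
Greedy by best ratio exhausts the calories allowance optimally: 169.6 mg.

169.6 mg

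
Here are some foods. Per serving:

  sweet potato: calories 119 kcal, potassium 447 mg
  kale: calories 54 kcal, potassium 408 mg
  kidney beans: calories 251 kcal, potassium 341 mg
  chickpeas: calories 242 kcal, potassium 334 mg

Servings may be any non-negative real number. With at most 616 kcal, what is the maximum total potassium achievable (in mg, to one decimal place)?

4654.2 mg

Potassium per kcal: kale 7.556, sweet potato 3.756, chickpeas 1.38, kidney beans 1.359.
With no serving limits, spend the whole calories allowance on kale: 616 kcal / 54 kcal × 408 mg = 4654.2 mg.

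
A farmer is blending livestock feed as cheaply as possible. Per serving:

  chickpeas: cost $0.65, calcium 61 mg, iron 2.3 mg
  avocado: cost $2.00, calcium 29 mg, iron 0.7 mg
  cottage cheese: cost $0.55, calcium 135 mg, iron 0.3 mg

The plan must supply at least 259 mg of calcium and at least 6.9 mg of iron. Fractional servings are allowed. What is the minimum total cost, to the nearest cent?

$2.23

At the optimum either one food covers both requirements or two foods hit both targets exactly; no other combination can be cheaper.
chickpeas only: max(259/61, 6.9/2.3) = 4.246 servings → $2.76.
avocado only: max(259/29, 6.9/0.7) = 9.857 servings → $19.71.
cottage cheese only: max(259/135, 6.9/0.3) = 23 servings → $12.65.
chickpeas + avocado with both tight: 0.7833 servings and 7.283 servings → $15.08.
chickpeas + cottage cheese with both tight: 2.922 servings and 0.5982 servings → $2.23.
avocado + cottage cheese: intersection lies outside the first quadrant.
So the least-cost plan costs $2.23.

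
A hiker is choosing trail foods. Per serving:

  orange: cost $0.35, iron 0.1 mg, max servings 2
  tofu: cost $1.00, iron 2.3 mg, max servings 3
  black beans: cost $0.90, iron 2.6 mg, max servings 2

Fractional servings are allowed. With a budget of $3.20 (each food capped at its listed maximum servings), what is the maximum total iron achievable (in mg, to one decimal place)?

Iron per dollar: black beans 2.889, tofu 2.3, orange 0.2857.
Take 2 servings of black beans: spends $1.80, +5.2 mg iron (running total 5.2 mg).
Take 1.4 servings of tofu: spends $1.40, +3.2 mg iron (running total 8.4 mg).
Filling greedily by iron-per-dollar is optimal for one linear limit, giving 8.4 mg.

8.4 mg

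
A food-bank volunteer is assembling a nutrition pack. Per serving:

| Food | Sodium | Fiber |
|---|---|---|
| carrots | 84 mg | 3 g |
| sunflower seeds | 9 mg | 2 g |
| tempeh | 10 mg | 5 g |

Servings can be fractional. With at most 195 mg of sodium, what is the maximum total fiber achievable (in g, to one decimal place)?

97.5 g

Fiber per mg sodium: tempeh 0.5, sunflower seeds 0.2222, carrots 0.03571.
With no serving limits, spend the whole sodium allowance on tempeh: 195 mg / 10 mg × 5 g = 97.5 g.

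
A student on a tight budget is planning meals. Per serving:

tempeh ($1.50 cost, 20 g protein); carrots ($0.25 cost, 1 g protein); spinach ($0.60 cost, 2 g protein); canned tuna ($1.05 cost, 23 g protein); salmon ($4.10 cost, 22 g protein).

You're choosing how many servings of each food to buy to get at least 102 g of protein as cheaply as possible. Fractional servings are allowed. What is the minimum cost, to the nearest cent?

$4.66

Cost per g of protein: canned tuna $0.0457, tempeh $0.0750, salmon $0.1864, carrots $0.2500, spinach $0.3000.
With no serving limits, use only canned tuna: 102 g / 23 g = 4.435 servings × $1.05 = $4.66.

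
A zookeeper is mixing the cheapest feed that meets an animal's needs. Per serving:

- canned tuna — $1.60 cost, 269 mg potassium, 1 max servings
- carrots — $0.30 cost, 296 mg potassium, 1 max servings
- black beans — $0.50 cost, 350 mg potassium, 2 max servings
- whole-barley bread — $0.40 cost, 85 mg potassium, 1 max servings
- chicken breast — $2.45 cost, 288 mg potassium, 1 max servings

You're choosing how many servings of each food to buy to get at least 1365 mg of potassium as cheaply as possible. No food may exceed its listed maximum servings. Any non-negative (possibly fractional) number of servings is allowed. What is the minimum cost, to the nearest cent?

Cost per mg of potassium: carrots $0.0010, black beans $0.0014, whole-barley bread $0.0047, canned tuna $0.0059, chicken breast $0.0085.
Take 1 serving of carrots: +296.0 mg potassium for $0.30 (total $0.30, still need 1069.0 mg).
Take 2 servings of black beans: +700.0 mg potassium for $1.00 (total $1.30, still need 369.0 mg).
Take 1 serving of whole-barley bread: +85.0 mg potassium for $0.40 (total $1.70, still need 284.0 mg).
Take 1 serving of canned tuna: +269.0 mg potassium for $1.60 (total $3.30, still need 15.0 mg).
Take 0.05208 servings of chicken breast: +15.0 mg potassium for $0.13 (total $3.43, still need 0.0 mg).
Filling from the cheapest source first is optimal under one linear minimum: $3.43.

$3.43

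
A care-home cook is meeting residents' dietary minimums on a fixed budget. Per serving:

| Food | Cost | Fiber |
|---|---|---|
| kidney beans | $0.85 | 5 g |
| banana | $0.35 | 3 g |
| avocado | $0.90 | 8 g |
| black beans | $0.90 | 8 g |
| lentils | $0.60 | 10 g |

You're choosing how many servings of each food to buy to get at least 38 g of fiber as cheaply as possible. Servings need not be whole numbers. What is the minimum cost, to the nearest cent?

Cost per g of fiber: lentils $0.0600, avocado $0.1125, black beans $0.1125, banana $0.1167, kidney beans $0.1700.
With no serving limits, use only lentils: 38 g / 10 g = 3.8 servings × $0.60 = $2.28.

$2.28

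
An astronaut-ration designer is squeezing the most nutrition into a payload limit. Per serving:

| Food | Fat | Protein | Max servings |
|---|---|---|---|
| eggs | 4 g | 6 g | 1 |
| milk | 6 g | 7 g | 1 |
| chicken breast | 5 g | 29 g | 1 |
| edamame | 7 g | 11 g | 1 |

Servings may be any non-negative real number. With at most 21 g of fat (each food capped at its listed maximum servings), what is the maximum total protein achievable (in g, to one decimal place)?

Protein per g fat: chicken breast 5.8, edamame 1.571, eggs 1.5, milk 1.167.
Take 1 serving of chicken breast: uses 5 g fat, +29.0 g protein (running total 29.0 g).
Take 1 serving of edamame: uses 7 g fat, +11.0 g protein (running total 40.0 g).
Take 1 serving of eggs: uses 4 g fat, +6.0 g protein (running total 46.0 g).
Take 0.8333 servings of milk: uses 5 g fat, +5.8 g protein (running total 51.8 g).
Greedy by best ratio exhausts the fat allowance optimally: 51.8 g.

51.8 g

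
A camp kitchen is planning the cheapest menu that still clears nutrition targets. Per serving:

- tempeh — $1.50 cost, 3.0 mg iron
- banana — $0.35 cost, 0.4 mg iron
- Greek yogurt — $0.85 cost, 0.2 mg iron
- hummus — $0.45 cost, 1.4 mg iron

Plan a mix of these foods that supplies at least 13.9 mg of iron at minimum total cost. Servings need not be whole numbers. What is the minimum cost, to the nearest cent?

Cost per mg of iron: hummus $0.3214, tempeh $0.5000, banana $0.8750, Greek yogurt $4.2500.
With no serving limits, use only hummus: 13.9 mg / 1.4 mg = 9.929 servings × $0.45 = $4.47.

$4.47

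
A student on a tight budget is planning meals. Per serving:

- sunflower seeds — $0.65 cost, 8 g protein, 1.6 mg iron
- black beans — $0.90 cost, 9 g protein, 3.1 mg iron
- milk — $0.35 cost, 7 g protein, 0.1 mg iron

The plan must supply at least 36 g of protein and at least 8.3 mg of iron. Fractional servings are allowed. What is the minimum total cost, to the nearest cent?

$2.98

Two binding constraints pin down two serving amounts, so the optimal mix uses at most two foods. The candidates are each food alone (scaled to the tighter of protein/iron) and each pair with both constraints tight.
sunflower seeds only: max(36/8, 8.3/1.6) = 5.188 servings → $3.37.
black beans only: max(36/9, 8.3/3.1) = 4 servings → $3.60.
milk only: max(36/7, 8.3/0.1) = 83 servings → $29.05.
sunflower seeds + black beans with both tight: 3.548 servings and 0.8462 servings → $3.07.
sunflower seeds + milk: the both-tight solution has a negative serving — not a feasible corner.
black beans + milk with both tight: 2.62 servings and 1.774 servings → $2.98.
The minimum over all feasible corners is $2.98.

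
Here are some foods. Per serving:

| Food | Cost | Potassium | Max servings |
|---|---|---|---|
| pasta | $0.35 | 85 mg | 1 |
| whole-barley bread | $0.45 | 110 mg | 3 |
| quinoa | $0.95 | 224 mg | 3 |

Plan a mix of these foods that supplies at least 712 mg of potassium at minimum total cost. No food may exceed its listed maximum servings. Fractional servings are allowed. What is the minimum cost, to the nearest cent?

Cost per mg of potassium: whole-barley bread $0.0041, pasta $0.0041, quinoa $0.0042.
Take 3 servings of whole-barley bread: +330.0 mg potassium for $1.35 (total $1.35, still need 382.0 mg).
Take 1 serving of pasta: +85.0 mg potassium for $0.35 (total $1.70, still need 297.0 mg).
Take 1.326 servings of quinoa: +297.0 mg potassium for $1.26 (total $2.96, still need 0.0 mg).
Filling from the cheapest source first is optimal under one linear minimum: $2.96.

$2.96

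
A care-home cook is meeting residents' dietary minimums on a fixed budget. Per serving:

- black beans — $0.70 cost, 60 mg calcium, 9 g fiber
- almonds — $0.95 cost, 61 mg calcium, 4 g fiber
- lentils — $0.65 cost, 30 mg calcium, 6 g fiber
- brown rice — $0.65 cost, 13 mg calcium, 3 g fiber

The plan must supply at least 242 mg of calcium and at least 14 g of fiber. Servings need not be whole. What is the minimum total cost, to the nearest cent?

For a min-cost LP with two ≥-constraints, a basic feasible solution has at most two positive variables.
black beans only: max(242/60, 14/9) = 4.033 servings → $2.82.
almonds only: max(242/61, 14/4) = 3.967 servings → $3.77.
lentils only: max(242/30, 14/6) = 8.067 servings → $5.24.
brown rice only: max(242/13, 14/3) = 18.62 servings → $12.10.
black beans + almonds with both targets exact would need a negative amount; discard.
black beans + lentils: the both-tight solution has a negative serving — not a feasible corner.
black beans + brown rice: the both-tight solution has a negative serving — not a feasible corner.
almonds + lentils: intersection lies outside the first quadrant.
almonds + brown rice: intersection lies outside the first quadrant.
lentils + brown rice: the both-tight solution has a negative serving — not a feasible corner.
The minimum over all feasible corners is $2.82.

$2.82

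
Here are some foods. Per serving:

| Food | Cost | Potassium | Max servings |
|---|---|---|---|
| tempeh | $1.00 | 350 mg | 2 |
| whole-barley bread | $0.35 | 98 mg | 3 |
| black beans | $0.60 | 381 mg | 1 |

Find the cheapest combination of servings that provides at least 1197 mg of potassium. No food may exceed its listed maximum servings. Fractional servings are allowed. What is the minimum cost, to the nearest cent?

$3.01

Cost per mg of potassium: black beans $0.0016, tempeh $0.0029, whole-barley bread $0.0036.
Take 1 serving of black beans: +381.0 mg potassium for $0.60 (total $0.60, still need 816.0 mg).
Take 2 servings of tempeh: +700.0 mg potassium for $2.00 (total $2.60, still need 116.0 mg).
Take 1.184 servings of whole-barley bread: +116.0 mg potassium for $0.41 (total $3.01, still need 0.0 mg).
Greedy by cheapest-per-mg is optimal for a single linear constraint, so the minimum cost is $3.01.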